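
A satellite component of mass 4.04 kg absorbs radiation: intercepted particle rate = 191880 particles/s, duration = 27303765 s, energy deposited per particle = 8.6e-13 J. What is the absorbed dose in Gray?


Total energy deposited = rate * time * E_per
  = 191880 * 27303765 * 8.6e-13 = 4.5056 J
Dose = E_total / mass = 4.5056 / 4.04
Dose = 1.1152 Gy

1.1152 Gy


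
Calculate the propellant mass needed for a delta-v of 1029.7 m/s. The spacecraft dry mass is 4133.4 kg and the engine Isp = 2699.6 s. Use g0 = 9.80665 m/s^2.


ve = Isp * g0 = 2699.6 * 9.80665 = 26474.032340 m/s
mass ratio = exp(dv/ve) = exp(1029.7/26474.032340) = 1.03966102
m_prop = m_dry * (mr - 1) = 4133.4 * (1.03966102 - 1)
m_prop = 163.9349 kg

163.9349 kg


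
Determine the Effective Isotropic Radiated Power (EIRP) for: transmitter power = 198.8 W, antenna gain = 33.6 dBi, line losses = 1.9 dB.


Pt = 198.8 W = 22.9842 dBW
EIRP = Pt_dBW + Gt - losses = 22.9842 + 33.6 - 1.9 = 54.6842 dBW

54.6842 dBW


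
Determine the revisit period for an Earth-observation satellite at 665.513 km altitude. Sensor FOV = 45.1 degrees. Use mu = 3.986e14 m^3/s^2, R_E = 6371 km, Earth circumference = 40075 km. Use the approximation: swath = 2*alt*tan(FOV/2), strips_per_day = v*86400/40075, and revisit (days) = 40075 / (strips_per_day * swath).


swath = 2*665.513*tan(0.3935717) = 552.6903 km
v = sqrt(mu/r) = 7526.4451 m/s = 7.5264 km/s
strips/day = v*86400/40075 = 7.5264*86400/40075 = 16.2267
coverage/day = strips * swath = 16.2267 * 552.6903 = 8968.3384 km
revisit = 40075 / 8968.3384 = 4.4685 days

4.4685 days


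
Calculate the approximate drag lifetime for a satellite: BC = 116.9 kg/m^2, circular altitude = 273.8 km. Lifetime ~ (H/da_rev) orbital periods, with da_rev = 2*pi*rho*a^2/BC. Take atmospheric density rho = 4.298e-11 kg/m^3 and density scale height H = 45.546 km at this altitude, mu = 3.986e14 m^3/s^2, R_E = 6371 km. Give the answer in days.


a = R_E + alt = 6644.8000 km = 6.6448e+06 m
da_rev = 2*pi*rho*a^2/BC = 2*pi*4.298e-11*(6.6448e+06)^2/116.9 = 101.998925 m per revolution
N = H/da_rev = 45546.0000 m / 101.998925 m = 446.5341 revolutions
P = 2*pi*sqrt(a^3/mu) = 5390.5626 s
lifetime = N*P = 446.5341 * 5390.5626 = 2.4070701e+06 s = 27.8596 days

27.8596 days


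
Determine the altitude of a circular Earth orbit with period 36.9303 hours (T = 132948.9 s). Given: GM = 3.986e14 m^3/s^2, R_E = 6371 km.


T = 132948.9 s
r = (mu*T^2/(4*pi^2))^(1/3) = (3.986e14 * 132948.9^2 / (4*pi^2))^(1/3)
r = 5.6300945e+07 m = 56300.9450 km
alt = r - R_E = 56300.9450 - 6371 = 49929.9450 km

49929.9450 km


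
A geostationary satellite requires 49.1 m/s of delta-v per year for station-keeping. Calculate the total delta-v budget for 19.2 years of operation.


dV = rate * years = 49.1 * 19.2
dV = 942.7200 m/s

942.7200 m/s


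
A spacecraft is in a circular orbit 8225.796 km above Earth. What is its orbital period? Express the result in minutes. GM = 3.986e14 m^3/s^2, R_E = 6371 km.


r = 14596.7960 km = 1.4596796e+07 m
T = 2*pi*sqrt(r^3/mu) = 2*pi*sqrt(3.1100876e+21 / 3.986e14)
T = 17550.8247 s = 292.5137 min

292.5137 minutes


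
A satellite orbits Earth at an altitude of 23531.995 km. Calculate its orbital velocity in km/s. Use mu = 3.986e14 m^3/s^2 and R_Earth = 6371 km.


r = R_E + alt = 6371.0 + 23531.995 = 29902.9950 km = 2.9902995e+07 m
v = sqrt(mu/r) = sqrt(3.986e14 / 2.9902995e+07) = 3650.9955 m/s = 3.6510 km/s

3.6510 km/s


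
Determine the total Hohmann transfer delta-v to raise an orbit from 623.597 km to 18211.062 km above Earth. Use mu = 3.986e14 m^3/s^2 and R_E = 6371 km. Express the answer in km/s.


r1 = 6994.5970 km = 6.994597e+06 m
r2 = 24582.0620 km = 2.4582062e+07 m
dv1 = sqrt(mu/r1)*(sqrt(2*r2/(r1+r2)) - 1) = 1870.5481 m/s
dv2 = sqrt(mu/r2)*(1 - sqrt(2*r1/(r1+r2))) = 1346.5605 m/s
total dv = |dv1| + |dv2| = 1870.5481 + 1346.5605 = 3217.1086 m/s = 3.2171 km/s

3.2171 km/s


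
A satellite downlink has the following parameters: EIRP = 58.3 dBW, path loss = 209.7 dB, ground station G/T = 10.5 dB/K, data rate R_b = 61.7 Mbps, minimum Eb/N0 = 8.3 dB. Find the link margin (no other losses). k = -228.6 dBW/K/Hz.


C/N0 = EIRP - FSPL + G/T - k = 58.3 - 209.7 + 10.5 - (-228.6)
C/N0 = 87.7000 dB-Hz
R_b = 61.7 Mbps = 6.17e+07 bps -> 10*log10(R_b) = 77.9029 dB-Hz
Eb/N0 = C/N0 - 10*log10(R_b) = 87.7000 - 77.9029 = 9.7971 dB
Margin = Eb/N0 - Eb/N0_req = 9.7971 - 8.3 = 1.4971 dB (link closes)

1.4971 dB


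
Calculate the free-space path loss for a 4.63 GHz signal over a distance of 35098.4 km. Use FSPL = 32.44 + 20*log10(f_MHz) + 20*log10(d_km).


f = 4.63 GHz = 4630.0000 MHz
d = 35098.4 km
FSPL = 32.44 + 20*log10(4630.0000) + 20*log10(35098.4)
FSPL = 32.44 + 73.3116 + 90.9057
FSPL = 196.6574 dB

196.6574 dB


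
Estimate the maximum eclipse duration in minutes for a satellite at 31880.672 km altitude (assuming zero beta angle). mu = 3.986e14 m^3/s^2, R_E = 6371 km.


r = 38251.6720 km
T = 1240.8966 min
Eclipse fraction = arcsin(R_E/r)/pi = arcsin(6371.0000/38251.6720)/pi
= arcsin(0.1665548)/pi = 0.05326427
Eclipse duration = 0.05326427 * 1240.8966 = 66.0955 min

66.0955 minutes


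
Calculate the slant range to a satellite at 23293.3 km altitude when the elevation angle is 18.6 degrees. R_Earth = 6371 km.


h = 23293.3 km, el = 18.6 deg
d = -R_E*sin(el) + sqrt((R_E*sin(el))^2 + 2*R_E*h + h^2)
d = -6371.0000*sin(0.3246312) + sqrt((6371.0000*0.3189593)^2 + 2*6371.0000*23293.3 + 23293.3^2)
d = 27011.1615 km

27011.1615 km


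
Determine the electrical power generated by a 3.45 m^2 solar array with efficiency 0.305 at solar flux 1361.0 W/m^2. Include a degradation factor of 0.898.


P = area * eta * S * degradation
P = 3.45 * 0.305 * 1361.0 * 0.898
P = 1286.0368 W

1286.0368 W


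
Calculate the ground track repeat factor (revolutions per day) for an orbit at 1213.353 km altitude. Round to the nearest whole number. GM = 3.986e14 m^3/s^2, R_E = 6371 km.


r = 7.584353e+06 m
T = 2*pi*sqrt(r^3/mu) = 6573.3844 s = 109.5564 min
revs/day = 1440 / 109.5564 = 13.1439
Rounded: 13 revolutions per day

13 revolutions per day


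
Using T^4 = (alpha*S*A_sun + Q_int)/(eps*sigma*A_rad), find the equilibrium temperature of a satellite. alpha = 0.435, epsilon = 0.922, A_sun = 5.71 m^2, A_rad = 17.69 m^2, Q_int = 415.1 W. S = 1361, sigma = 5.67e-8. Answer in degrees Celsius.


Numerator = alpha*S*A_sun + Q_int = 0.435*1361*5.71 + 415.1 = 3795.6198 W
Denominator = eps*sigma*A_rad = 0.922*5.67e-8*17.69 = 9.2478721e-07 W/K^4
T^4 = 4.104317e+09 K^4
T = 253.1105 K = -20.0395 C

-20.0395 degrees Celsius


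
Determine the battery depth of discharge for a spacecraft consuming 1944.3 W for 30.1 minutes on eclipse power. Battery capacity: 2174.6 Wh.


E_used = P * t / 60 = 1944.3 * 30.1 / 60 = 975.3905 Wh
DOD = E_used / E_total * 100 = 975.3905 / 2174.6 * 100
DOD = 44.8538 %

44.8538 %


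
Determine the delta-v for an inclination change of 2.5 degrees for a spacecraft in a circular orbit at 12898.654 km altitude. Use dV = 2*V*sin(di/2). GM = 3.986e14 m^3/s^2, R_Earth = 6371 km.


r = 19269.6540 km = 1.9269654e+07 m
V = sqrt(mu/r) = 4548.1176 m/s
di = 2.5 deg = 0.04363323 rad
dV = 2*V*sin(di/2) = 2*4548.1176*sin(0.02181662)
dV = 198.4333 m/s = 0.1984333 km/s

0.1984 km/s


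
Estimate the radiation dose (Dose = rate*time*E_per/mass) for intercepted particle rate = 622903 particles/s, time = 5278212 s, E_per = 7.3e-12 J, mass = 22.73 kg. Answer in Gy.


Total energy deposited = rate * time * E_per
  = 622903 * 5278212 * 7.3e-12 = 24.0010 J
Dose = E_total / mass = 24.0010 / 22.73
Dose = 1.0559 Gy

1.0559 Gy


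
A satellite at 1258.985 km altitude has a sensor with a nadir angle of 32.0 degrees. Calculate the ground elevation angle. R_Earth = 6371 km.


r = R_E + alt = 7629.9850 km
Law of sines in the satellite / Earth-center / ground-point triangle:
  sin(nadir)/R_E = sin(90 + el)/r  =>  cos(el) = (r/R_E)*sin(nadir)
cos(el) = (7629.9850 / 6371.0000) * sin(32.0 deg) = 0.6346376
el = arccos(0.6346376) = 50.6069 deg
(Earth-central angle = 90 - nadir - el = 7.3931 deg)

50.6069 degrees


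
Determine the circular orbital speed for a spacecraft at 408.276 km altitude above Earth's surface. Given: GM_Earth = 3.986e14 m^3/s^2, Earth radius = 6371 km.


r = R_E + alt = 6371.0 + 408.276 = 6779.2760 km = 6.779276e+06 m
v = sqrt(mu/r) = sqrt(3.986e14 / 6.779276e+06) = 7667.9097 m/s = 7.6679 km/s

7.6679 km/s


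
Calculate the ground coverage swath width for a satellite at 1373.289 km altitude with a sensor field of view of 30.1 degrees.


FOV = 30.1 deg = 0.5253441 rad
swath = 2 * alt * tan(FOV/2) = 2 * 1373.289 * tan(0.2626721)
swath = 2 * 1373.289 * 0.2688847
swath = 738.5129 km

738.5129 km


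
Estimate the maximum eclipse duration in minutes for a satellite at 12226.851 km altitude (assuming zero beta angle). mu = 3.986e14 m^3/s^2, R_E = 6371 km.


r = 18597.8510 km
T = 420.6822 min
Eclipse fraction = arcsin(R_E/r)/pi = arcsin(6371.0000/18597.8510)/pi
= arcsin(0.3425665)/pi = 0.1112962
Eclipse duration = 0.1112962 * 420.6822 = 46.8203 min

46.8203 minutes


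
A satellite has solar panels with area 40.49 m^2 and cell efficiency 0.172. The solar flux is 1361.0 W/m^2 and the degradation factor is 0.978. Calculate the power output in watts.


P = area * eta * S * degradation
P = 40.49 * 0.172 * 1361.0 * 0.978
P = 9269.8606 W

9269.8606 W


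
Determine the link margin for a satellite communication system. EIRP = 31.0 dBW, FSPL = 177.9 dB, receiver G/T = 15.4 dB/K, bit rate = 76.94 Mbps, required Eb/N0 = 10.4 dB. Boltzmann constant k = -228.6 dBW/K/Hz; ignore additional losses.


C/N0 = EIRP - FSPL + G/T - k = 31.0 - 177.9 + 15.4 - (-228.6)
C/N0 = 97.1000 dB-Hz
R_b = 76.94 Mbps = 7.694e+07 bps -> 10*log10(R_b) = 78.8615 dB-Hz
Eb/N0 = C/N0 - 10*log10(R_b) = 97.1000 - 78.8615 = 18.2385 dB
Margin = Eb/N0 - Eb/N0_req = 18.2385 - 10.4 = 7.8385 dB (link closes)

7.8385 dB


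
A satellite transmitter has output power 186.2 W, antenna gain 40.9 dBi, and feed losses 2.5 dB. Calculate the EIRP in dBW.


Pt = 186.2 W = 22.6998 dBW
EIRP = Pt_dBW + Gt - losses = 22.6998 + 40.9 - 2.5 = 61.0998 dBW

61.0998 dBW


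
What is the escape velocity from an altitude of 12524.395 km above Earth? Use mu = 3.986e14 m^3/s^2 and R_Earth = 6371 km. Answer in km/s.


r = 6371.0 + 12524.395 = 18895.3950 km = 1.8895395e+07 m
v_esc = sqrt(2*mu/r) = sqrt(2*3.986e14 / 1.8895395e+07)
v_esc = 6495.3964 m/s = 6.4954 km/s

6.4954 km/s


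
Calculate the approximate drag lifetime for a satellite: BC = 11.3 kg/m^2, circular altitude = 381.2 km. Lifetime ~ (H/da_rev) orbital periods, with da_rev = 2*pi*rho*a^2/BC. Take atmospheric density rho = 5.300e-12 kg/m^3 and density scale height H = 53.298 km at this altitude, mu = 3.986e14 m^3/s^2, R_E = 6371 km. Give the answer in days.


a = R_E + alt = 6752.2000 km = 6.7522e+06 m
da_rev = 2*pi*rho*a^2/BC = 2*pi*5.300e-12*(6.7522e+06)^2/11.3 = 134.359349 m per revolution
N = H/da_rev = 53298.0000 m / 134.359349 m = 396.6825 revolutions
P = 2*pi*sqrt(a^3/mu) = 5521.7809 s
lifetime = N*P = 396.6825 * 5521.7809 = 2.1903937e+06 s = 25.3518 days

25.3518 days


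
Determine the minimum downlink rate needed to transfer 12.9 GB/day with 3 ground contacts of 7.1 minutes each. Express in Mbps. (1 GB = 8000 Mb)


total contact time = 3 * 7.1 * 60 = 1278.0000 s
data = 12.9 GB = 103200.0000 Mb
rate = 103200.0000 / 1278.0000 = 80.7512 Mbps

80.7512 Mbps


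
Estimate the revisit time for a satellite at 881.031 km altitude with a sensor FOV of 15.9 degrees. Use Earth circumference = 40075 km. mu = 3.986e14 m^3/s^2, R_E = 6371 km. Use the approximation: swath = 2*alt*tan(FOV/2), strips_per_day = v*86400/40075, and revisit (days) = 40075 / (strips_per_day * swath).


swath = 2*881.031*tan(0.1387537) = 246.0738 km
v = sqrt(mu/r) = 7413.7651 m/s = 7.4138 km/s
strips/day = v*86400/40075 = 7.4138*86400/40075 = 15.9838
coverage/day = strips * swath = 15.9838 * 246.0738 = 3933.1852 km
revisit = 40075 / 3933.1852 = 10.1889 days

10.1889 days


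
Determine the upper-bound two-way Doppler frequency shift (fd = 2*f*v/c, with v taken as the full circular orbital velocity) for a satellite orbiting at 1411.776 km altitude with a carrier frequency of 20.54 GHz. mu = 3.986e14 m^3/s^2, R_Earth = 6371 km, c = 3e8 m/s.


r = 7.782776e+06 m
v = sqrt(mu/r) = 7156.5116 m/s (worst-case radial velocity)
f = 20.54 GHz = 2.054e+10 Hz
fd = 2*f*v/c = 2*2.054e+10*7156.5116/3.0e+08
fd = 979964.9932 Hz

979964.9932 Hz


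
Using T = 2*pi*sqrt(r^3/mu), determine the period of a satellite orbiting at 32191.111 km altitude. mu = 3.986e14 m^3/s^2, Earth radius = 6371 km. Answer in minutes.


r = 38562.1110 km = 3.8562111e+07 m
T = 2*pi*sqrt(r^3/mu) = 2*pi*sqrt(5.7343263e+22 / 3.986e14)
T = 75362.0011 s = 1256.0334 min

1256.0334 minutes


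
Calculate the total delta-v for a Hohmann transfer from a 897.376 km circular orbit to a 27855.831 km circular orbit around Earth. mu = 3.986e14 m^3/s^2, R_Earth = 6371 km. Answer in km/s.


r1 = 7268.3760 km = 7.268376e+06 m
r2 = 34226.8310 km = 3.4226831e+07 m
dv1 = sqrt(mu/r1)*(sqrt(2*r2/(r1+r2)) - 1) = 2106.0825 m/s
dv2 = sqrt(mu/r2)*(1 - sqrt(2*r1/(r1+r2))) = 1392.7451 m/s
total dv = |dv1| + |dv2| = 2106.0825 + 1392.7451 = 3498.8276 m/s = 3.4988 km/s

3.4988 km/s


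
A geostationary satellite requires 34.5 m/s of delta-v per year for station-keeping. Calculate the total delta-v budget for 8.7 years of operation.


dV = rate * years = 34.5 * 8.7
dV = 300.1500 m/s

300.1500 m/s


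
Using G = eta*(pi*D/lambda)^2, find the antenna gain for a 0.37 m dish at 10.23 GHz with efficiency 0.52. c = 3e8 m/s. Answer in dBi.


lambda = c/f = 3e8 / 1.023e+10 = 0.02932551 m
G = eta*(pi*D/lambda)^2 = 0.52*(pi*0.37/0.02932551)^2
G = 816.9873 (linear)
G = 10*log10(816.9873) = 29.1222 dBi

29.1222 dBi


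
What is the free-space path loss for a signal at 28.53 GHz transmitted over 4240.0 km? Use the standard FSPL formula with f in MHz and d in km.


f = 28.53 GHz = 28530.0000 MHz
d = 4240.0 km
FSPL = 32.44 + 20*log10(28530.0000) + 20*log10(4240.0)
FSPL = 32.44 + 89.1060 + 72.5473
FSPL = 194.0934 dB

194.0934 dB


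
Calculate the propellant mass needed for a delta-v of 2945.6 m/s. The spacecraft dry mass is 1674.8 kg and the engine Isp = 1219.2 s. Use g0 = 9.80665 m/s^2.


ve = Isp * g0 = 1219.2 * 9.80665 = 11956.267680 m/s
mass ratio = exp(dv/ve) = exp(2945.6/11956.267680) = 1.27936583
m_prop = m_dry * (mr - 1) = 1674.8 * (1.27936583 - 1)
m_prop = 467.8819 kg

467.8819 kg


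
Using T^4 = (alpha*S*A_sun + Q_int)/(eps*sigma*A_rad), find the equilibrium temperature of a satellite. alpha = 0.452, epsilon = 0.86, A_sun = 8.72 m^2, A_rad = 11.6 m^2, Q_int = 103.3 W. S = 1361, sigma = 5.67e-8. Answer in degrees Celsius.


Numerator = alpha*S*A_sun + Q_int = 0.452*1361*8.72 + 103.3 = 5467.5998 W
Denominator = eps*sigma*A_rad = 0.86*5.67e-8*11.6 = 5.656392e-07 W/K^4
T^4 = 9.6662322e+09 K^4
T = 313.5554 K = 40.4054 C

40.4054 degrees Celsius


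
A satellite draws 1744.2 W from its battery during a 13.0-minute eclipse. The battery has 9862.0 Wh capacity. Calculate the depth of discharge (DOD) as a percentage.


E_used = P * t / 60 = 1744.2 * 13.0 / 60 = 377.9100 Wh
DOD = E_used / E_total * 100 = 377.9100 / 9862.0 * 100
DOD = 3.8320 %

3.8320 %


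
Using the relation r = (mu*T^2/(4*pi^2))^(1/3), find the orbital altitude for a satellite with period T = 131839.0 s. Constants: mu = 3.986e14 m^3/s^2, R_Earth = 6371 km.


T = 131839.0 s
r = (mu*T^2/(4*pi^2))^(1/3) = (3.986e14 * 131839.0^2 / (4*pi^2))^(1/3)
r = 5.5987162e+07 m = 55987.1619 km
alt = r - R_E = 55987.1619 - 6371 = 49616.1619 km

49616.1619 km


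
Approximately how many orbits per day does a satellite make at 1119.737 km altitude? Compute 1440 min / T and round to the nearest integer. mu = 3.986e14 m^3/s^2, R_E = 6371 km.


r = 7.490737e+06 m
T = 2*pi*sqrt(r^3/mu) = 6452.0548 s = 107.5342 min
revs/day = 1440 / 107.5342 = 13.3911
Rounded: 13 revolutions per day

13 revolutions per day


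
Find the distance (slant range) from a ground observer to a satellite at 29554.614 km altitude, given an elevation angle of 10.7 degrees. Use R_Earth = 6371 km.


h = 29554.614 km, el = 10.7 deg
d = -R_E*sin(el) + sqrt((R_E*sin(el))^2 + 2*R_E*h + h^2)
d = -6371.0000*sin(0.1867502) + sqrt((6371.0000*0.1856666)^2 + 2*6371.0000*29554.614 + 29554.614^2)
d = 34193.0888 km

34193.0888 km


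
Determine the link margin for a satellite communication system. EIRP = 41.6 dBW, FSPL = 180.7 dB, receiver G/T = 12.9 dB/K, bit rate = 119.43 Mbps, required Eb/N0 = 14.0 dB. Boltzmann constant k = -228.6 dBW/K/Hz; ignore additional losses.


C/N0 = EIRP - FSPL + G/T - k = 41.6 - 180.7 + 12.9 - (-228.6)
C/N0 = 102.4000 dB-Hz
R_b = 119.43 Mbps = 1.1943e+08 bps -> 10*log10(R_b) = 80.7711 dB-Hz
Eb/N0 = C/N0 - 10*log10(R_b) = 102.4000 - 80.7711 = 21.6289 dB
Margin = Eb/N0 - Eb/N0_req = 21.6289 - 14.0 = 7.6289 dB (link closes)

7.6289 dB


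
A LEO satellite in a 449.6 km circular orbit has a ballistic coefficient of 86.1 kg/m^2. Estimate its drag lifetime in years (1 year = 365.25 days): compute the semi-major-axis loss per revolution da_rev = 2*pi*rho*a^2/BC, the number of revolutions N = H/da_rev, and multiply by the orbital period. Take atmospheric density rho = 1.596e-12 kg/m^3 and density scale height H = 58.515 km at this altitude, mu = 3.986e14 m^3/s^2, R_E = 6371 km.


a = R_E + alt = 6820.6000 km = 6.8206e+06 m
da_rev = 2*pi*rho*a^2/BC = 2*pi*1.596e-12*(6.8206e+06)^2/86.1 = 5.418197 m per revolution
N = H/da_rev = 58515.0000 m / 5.418197 m = 10799.7187 revolutions
P = 2*pi*sqrt(a^3/mu) = 5605.8967 s
lifetime = N*P = 10799.7187 * 5605.8967 = 6.0542108e+07 s = 700.7188 days
years = 700.7188 / 365.25 = 1.9185 years

1.9185 years


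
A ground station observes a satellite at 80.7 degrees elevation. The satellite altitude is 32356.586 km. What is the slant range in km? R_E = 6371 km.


h = 32356.586 km, el = 80.7 deg
d = -R_E*sin(el) + sqrt((R_E*sin(el))^2 + 2*R_E*h + h^2)
d = -6371.0000*sin(1.4085) + sqrt((6371.0000*0.9868557)^2 + 2*6371.0000*32356.586 + 32356.586^2)
d = 32426.6401 km

32426.6401 km


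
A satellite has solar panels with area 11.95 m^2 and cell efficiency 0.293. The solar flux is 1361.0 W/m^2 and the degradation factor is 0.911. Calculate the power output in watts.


P = area * eta * S * degradation
P = 11.95 * 0.293 * 1361.0 * 0.911
P = 4341.2223 W

4341.2223 W


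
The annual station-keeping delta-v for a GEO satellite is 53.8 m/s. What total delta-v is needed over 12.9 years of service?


dV = rate * years = 53.8 * 12.9
dV = 694.0200 m/s

694.0200 m/s


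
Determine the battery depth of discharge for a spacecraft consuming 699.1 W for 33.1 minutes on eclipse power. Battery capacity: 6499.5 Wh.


E_used = P * t / 60 = 699.1 * 33.1 / 60 = 385.6702 Wh
DOD = E_used / E_total * 100 = 385.6702 / 6499.5 * 100
DOD = 5.9338 %

5.9338 %


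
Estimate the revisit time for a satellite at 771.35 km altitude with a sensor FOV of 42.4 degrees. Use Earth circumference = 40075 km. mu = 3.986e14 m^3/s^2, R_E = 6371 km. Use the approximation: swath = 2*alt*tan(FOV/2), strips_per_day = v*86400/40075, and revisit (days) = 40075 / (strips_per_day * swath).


swath = 2*771.35*tan(0.3700098) = 598.3739 km
v = sqrt(mu/r) = 7470.4727 m/s = 7.4705 km/s
strips/day = v*86400/40075 = 7.4705*86400/40075 = 16.1060
coverage/day = strips * swath = 16.1060 * 598.3739 = 9637.4233 km
revisit = 40075 / 9637.4233 = 4.1583 days

4.1583 days


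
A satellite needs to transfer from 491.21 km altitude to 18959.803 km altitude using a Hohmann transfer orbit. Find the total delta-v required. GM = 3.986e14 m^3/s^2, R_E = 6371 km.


r1 = 6862.2100 km = 6.86221e+06 m
r2 = 25330.8030 km = 2.5330803e+07 m
dv1 = sqrt(mu/r1)*(sqrt(2*r2/(r1+r2)) - 1) = 1939.3905 m/s
dv2 = sqrt(mu/r2)*(1 - sqrt(2*r1/(r1+r2))) = 1376.7721 m/s
total dv = |dv1| + |dv2| = 1939.3905 + 1376.7721 = 3316.1626 m/s = 3.3162 km/s

3.3162 km/s


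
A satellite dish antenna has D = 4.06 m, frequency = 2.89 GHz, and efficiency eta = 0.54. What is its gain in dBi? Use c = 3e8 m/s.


lambda = c/f = 3e8 / 2.89e+09 = 0.1038062 m
G = eta*(pi*D/lambda)^2 = 0.54*(pi*4.06/0.1038062)^2
G = 8152.6491 (linear)
G = 10*log10(8152.6491) = 39.1130 dBi

39.1130 dBi


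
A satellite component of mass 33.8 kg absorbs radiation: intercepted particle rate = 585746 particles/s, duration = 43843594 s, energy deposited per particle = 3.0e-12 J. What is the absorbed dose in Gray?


Total energy deposited = rate * time * E_per
  = 585746 * 43843594 * 3.0e-12 = 77.0436 J
Dose = E_total / mass = 77.0436 / 33.8
Dose = 2.2794 Gy

2.2794 Gy


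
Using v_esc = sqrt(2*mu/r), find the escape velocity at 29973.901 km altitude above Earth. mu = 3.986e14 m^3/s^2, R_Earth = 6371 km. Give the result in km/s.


r = 6371.0 + 29973.901 = 36344.9010 km = 3.6344901e+07 m
v_esc = sqrt(2*mu/r) = sqrt(2*3.986e14 / 3.6344901e+07)
v_esc = 4683.4070 m/s = 4.6834 km/s

4.6834 km/s


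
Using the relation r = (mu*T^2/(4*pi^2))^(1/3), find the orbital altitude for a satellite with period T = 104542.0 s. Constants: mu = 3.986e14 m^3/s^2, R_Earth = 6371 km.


T = 104542.0 s
r = (mu*T^2/(4*pi^2))^(1/3) = (3.986e14 * 104542.0^2 / (4*pi^2))^(1/3)
r = 4.7964478e+07 m = 47964.4780 km
alt = r - R_E = 47964.4780 - 6371 = 41593.4780 km

41593.4780 km


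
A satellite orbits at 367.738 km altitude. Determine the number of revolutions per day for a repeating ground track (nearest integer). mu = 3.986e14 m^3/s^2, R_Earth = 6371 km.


r = 6.738738e+06 m
T = 2*pi*sqrt(r^3/mu) = 5505.2758 s = 91.7546 min
revs/day = 1440 / 91.7546 = 15.6940
Rounded: 16 revolutions per day

16 revolutions per day


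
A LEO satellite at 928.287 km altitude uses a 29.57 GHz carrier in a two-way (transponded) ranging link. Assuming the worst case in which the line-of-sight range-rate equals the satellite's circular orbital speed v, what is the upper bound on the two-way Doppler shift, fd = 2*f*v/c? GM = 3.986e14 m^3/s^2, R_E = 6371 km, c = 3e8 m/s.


r = 7.299287e+06 m
v = sqrt(mu/r) = 7389.7276 m/s (worst-case radial velocity)
f = 29.57 GHz = 2.957e+10 Hz
fd = 2*f*v/c = 2*2.957e+10*7389.7276/3.0e+08
fd = 1.4567616e+06 Hz

1.4568e+06 Hz


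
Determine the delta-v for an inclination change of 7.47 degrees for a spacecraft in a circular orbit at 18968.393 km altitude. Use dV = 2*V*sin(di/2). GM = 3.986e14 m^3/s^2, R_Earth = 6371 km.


r = 25339.3930 km = 2.5339393e+07 m
V = sqrt(mu/r) = 3966.1629 m/s
di = 7.47 deg = 0.1303761 rad
dV = 2*V*sin(di/2) = 2*3966.1629*sin(0.06518805)
dV = 516.7267 m/s = 0.5167267 km/s

0.5167 km/s


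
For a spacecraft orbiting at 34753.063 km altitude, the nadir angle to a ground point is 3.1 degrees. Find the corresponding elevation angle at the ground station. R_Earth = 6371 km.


r = R_E + alt = 41124.0630 km
Law of sines in the satellite / Earth-center / ground-point triangle:
  sin(nadir)/R_E = sin(90 + el)/r  =>  cos(el) = (r/R_E)*sin(nadir)
cos(el) = (41124.0630 / 6371.0000) * sin(3.1 deg) = 0.3490724
el = arccos(0.3490724) = 69.5694 deg
(Earth-central angle = 90 - nadir - el = 17.3306 deg)

69.5694 degrees


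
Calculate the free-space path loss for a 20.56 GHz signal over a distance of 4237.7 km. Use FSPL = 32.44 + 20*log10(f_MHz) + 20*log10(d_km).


f = 20.56 GHz = 20560.0000 MHz
d = 4237.7 km
FSPL = 32.44 + 20*log10(20560.0000) + 20*log10(4237.7)
FSPL = 32.44 + 86.2605 + 72.5426
FSPL = 191.2431 dB

191.2431 dB


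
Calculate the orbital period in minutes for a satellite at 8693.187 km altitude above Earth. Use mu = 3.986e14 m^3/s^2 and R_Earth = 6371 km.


r = 15064.1870 km = 1.5064187e+07 m
T = 2*pi*sqrt(r^3/mu) = 2*pi*sqrt(3.4185119e+21 / 3.986e14)
T = 18400.5061 s = 306.6751 min

306.6751 minutes


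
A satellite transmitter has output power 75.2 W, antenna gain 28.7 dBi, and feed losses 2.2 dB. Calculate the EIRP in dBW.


Pt = 75.2 W = 18.7622 dBW
EIRP = Pt_dBW + Gt - losses = 18.7622 + 28.7 - 2.2 = 45.2622 dBW

45.2622 dBW


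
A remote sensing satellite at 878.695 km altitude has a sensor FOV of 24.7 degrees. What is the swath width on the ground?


FOV = 24.7 deg = 0.4310963 rad
swath = 2 * alt * tan(FOV/2) = 2 * 878.695 * tan(0.2155482)
swath = 2 * 878.695 * 0.2189496
swath = 384.7798 km

384.7798 km


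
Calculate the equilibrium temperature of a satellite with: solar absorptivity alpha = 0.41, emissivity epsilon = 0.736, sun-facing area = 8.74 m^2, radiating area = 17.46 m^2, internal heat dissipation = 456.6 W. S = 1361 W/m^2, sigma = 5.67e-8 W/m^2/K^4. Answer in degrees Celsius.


Numerator = alpha*S*A_sun + Q_int = 0.41*1361*8.74 + 456.6 = 5333.6074 W
Denominator = eps*sigma*A_rad = 0.736*5.67e-8*17.46 = 7.2862675e-07 W/K^4
T^4 = 7.3200818e+09 K^4
T = 292.5021 K = 19.3521 C

19.3521 degrees Celsius


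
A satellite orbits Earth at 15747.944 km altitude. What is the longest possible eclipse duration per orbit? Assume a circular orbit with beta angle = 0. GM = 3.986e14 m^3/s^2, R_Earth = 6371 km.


r = 22118.9440 km
T = 545.6404 min
Eclipse fraction = arcsin(R_E/r)/pi = arcsin(6371.0000/22118.9440)/pi
= arcsin(0.2880336)/pi = 0.0930015
Eclipse duration = 0.0930015 * 545.6404 = 50.7454 min

50.7454 minutes


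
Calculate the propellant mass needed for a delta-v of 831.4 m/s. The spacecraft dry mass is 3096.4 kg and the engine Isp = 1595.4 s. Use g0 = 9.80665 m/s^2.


ve = Isp * g0 = 1595.4 * 9.80665 = 15645.529410 m/s
mass ratio = exp(dv/ve) = exp(831.4/15645.529410) = 1.05457704
m_prop = m_dry * (mr - 1) = 3096.4 * (1.05457704 - 1)
m_prop = 168.9924 kg

168.9924 kg


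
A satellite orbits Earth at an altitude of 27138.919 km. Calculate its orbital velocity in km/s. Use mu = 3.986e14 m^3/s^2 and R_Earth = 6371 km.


r = R_E + alt = 6371.0 + 27138.919 = 33509.9190 km = 3.3509919e+07 m
v = sqrt(mu/r) = sqrt(3.986e14 / 3.3509919e+07) = 3448.9108 m/s = 3.4489 km/s

3.4489 km/s


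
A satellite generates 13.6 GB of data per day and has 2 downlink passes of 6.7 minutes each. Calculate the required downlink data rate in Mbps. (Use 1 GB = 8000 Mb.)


total contact time = 2 * 6.7 * 60 = 804.0000 s
data = 13.6 GB = 108800.0000 Mb
rate = 108800.0000 / 804.0000 = 135.3234 Mbps

135.3234 Mbps


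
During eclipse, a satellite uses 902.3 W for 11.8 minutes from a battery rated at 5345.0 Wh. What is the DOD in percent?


E_used = P * t / 60 = 902.3 * 11.8 / 60 = 177.4523 Wh
DOD = E_used / E_total * 100 = 177.4523 / 5345.0 * 100
DOD = 3.3200 %

3.3200 %


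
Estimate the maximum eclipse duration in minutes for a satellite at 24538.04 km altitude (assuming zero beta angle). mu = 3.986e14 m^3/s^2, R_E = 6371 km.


r = 30909.0400 km
T = 901.3392 min
Eclipse fraction = arcsin(R_E/r)/pi = arcsin(6371.0000/30909.0400)/pi
= arcsin(0.2061209)/pi = 0.06608403
Eclipse duration = 0.06608403 * 901.3392 = 59.5641 min

59.5641 minutes


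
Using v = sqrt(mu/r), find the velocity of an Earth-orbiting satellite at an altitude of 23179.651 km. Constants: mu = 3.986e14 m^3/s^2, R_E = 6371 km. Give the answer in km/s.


r = R_E + alt = 6371.0 + 23179.651 = 29550.6510 km = 2.9550651e+07 m
v = sqrt(mu/r) = sqrt(3.986e14 / 2.9550651e+07) = 3672.6972 m/s = 3.6727 km/s

3.6727 km/s


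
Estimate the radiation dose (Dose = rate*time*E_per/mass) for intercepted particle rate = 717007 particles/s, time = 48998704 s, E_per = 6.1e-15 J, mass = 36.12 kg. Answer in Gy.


Total energy deposited = rate * time * E_per
  = 717007 * 48998704 * 6.1e-15 = 0.2143077 J
Dose = E_total / mass = 0.2143077 / 36.12
Dose = 0.005933215 Gy

0.0059 Gy


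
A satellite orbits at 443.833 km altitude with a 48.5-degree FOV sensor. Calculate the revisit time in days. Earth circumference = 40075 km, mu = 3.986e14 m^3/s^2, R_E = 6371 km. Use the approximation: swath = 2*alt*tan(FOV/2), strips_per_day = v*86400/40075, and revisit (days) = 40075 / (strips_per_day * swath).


swath = 2*443.833*tan(0.4232423) = 399.8644 km
v = sqrt(mu/r) = 7647.8795 m/s = 7.6479 km/s
strips/day = v*86400/40075 = 7.6479*86400/40075 = 16.4885
coverage/day = strips * swath = 16.4885 * 399.8644 = 6593.1653 km
revisit = 40075 / 6593.1653 = 6.0783 days

6.0783 days


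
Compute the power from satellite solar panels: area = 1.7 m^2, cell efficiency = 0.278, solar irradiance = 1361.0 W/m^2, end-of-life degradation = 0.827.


P = area * eta * S * degradation
P = 1.7 * 0.278 * 1361.0 * 0.827
P = 531.9335 W

531.9335 W


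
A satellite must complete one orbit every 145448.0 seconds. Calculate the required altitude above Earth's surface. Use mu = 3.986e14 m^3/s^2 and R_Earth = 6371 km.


T = 145448.0 s
r = (mu*T^2/(4*pi^2))^(1/3) = (3.986e14 * 145448.0^2 / (4*pi^2))^(1/3)
r = 5.9776574e+07 m = 59776.5742 km
alt = r - R_E = 59776.5742 - 6371 = 53405.5742 km

53405.5742 km


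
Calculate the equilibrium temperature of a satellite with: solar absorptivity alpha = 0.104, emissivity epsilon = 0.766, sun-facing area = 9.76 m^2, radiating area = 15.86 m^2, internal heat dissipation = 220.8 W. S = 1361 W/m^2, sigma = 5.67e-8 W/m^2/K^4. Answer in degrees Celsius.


Numerator = alpha*S*A_sun + Q_int = 0.104*1361*9.76 + 220.8 = 1602.2694 W
Denominator = eps*sigma*A_rad = 0.766*5.67e-8*15.86 = 6.8883469e-07 W/K^4
T^4 = 2.326058e+09 K^4
T = 219.6115 K = -53.5385 C

-53.5385 degrees Celsius


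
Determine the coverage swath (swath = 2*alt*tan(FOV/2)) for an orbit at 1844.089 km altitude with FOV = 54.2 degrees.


FOV = 54.2 deg = 0.9459685 rad
swath = 2 * alt * tan(FOV/2) = 2 * 1844.089 * tan(0.4729842)
swath = 2 * 1844.089 * 0.5117259
swath = 1887.3360 km

1887.3360 km


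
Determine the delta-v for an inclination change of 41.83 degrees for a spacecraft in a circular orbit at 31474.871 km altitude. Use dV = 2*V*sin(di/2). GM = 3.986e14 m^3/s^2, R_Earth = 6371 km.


r = 37845.8710 km = 3.7845871e+07 m
V = sqrt(mu/r) = 3245.3340 m/s
di = 41.83 deg = 0.7300712 rad
dV = 2*V*sin(di/2) = 2*3245.3340*sin(0.3650356)
dV = 2317.0553 m/s = 2.3171 km/s

2.3171 km/s


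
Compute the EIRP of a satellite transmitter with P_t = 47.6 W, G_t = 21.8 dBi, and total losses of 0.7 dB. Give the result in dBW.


Pt = 47.6 W = 16.7761 dBW
EIRP = Pt_dBW + Gt - losses = 16.7761 + 21.8 - 0.7 = 37.8761 dBW

37.8761 dBW


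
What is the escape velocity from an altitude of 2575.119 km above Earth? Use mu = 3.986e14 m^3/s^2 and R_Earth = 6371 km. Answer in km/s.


r = 6371.0 + 2575.119 = 8946.1190 km = 8.946119e+06 m
v_esc = sqrt(2*mu/r) = sqrt(2*3.986e14 / 8.946119e+06)
v_esc = 9439.8764 m/s = 9.4399 km/s

9.4399 km/s


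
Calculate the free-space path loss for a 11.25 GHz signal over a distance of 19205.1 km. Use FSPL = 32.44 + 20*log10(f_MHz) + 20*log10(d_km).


f = 11.25 GHz = 11250.0000 MHz
d = 19205.1 km
FSPL = 32.44 + 20*log10(11250.0000) + 20*log10(19205.1)
FSPL = 32.44 + 81.0231 + 85.6683
FSPL = 199.1314 dB

199.1314 dB


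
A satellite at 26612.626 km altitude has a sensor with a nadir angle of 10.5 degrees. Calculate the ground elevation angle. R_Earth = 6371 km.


r = R_E + alt = 32983.6260 km
Law of sines in the satellite / Earth-center / ground-point triangle:
  sin(nadir)/R_E = sin(90 + el)/r  =>  cos(el) = (r/R_E)*sin(nadir)
cos(el) = (32983.6260 / 6371.0000) * sin(10.5 deg) = 0.9434607
el = arccos(0.9434607) = 19.3589 deg
(Earth-central angle = 90 - nadir - el = 60.1411 deg)

19.3589 degrees


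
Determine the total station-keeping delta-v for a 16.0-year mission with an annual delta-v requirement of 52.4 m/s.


dV = rate * years = 52.4 * 16.0
dV = 838.4000 m/s

838.4000 m/s


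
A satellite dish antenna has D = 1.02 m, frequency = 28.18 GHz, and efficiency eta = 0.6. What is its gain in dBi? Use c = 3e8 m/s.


lambda = c/f = 3e8 / 2.818e+10 = 0.01064585 m
G = eta*(pi*D/lambda)^2 = 0.6*(pi*1.02/0.01064585)^2
G = 54361.4219 (linear)
G = 10*log10(54361.4219) = 47.3529 dBi

47.3529 dBi


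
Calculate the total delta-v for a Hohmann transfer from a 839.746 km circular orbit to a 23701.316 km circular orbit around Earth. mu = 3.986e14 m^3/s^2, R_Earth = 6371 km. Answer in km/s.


r1 = 7210.7460 km = 7.210746e+06 m
r2 = 30072.3160 km = 3.0072316e+07 m
dv1 = sqrt(mu/r1)*(sqrt(2*r2/(r1+r2)) - 1) = 2008.2852 m/s
dv2 = sqrt(mu/r2)*(1 - sqrt(2*r1/(r1+r2))) = 1376.3998 m/s
total dv = |dv1| + |dv2| = 2008.2852 + 1376.3998 = 3384.6850 m/s = 3.3847 km/s

3.3847 km/s


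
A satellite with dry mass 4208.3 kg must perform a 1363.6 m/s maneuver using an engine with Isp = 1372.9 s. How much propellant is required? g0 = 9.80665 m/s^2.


ve = Isp * g0 = 1372.9 * 9.80665 = 13463.549785 m/s
mass ratio = exp(dv/ve) = exp(1363.6/13463.549785) = 1.10658740
m_prop = m_dry * (mr - 1) = 4208.3 * (1.10658740 - 1)
m_prop = 448.5518 kg

448.5518 kg


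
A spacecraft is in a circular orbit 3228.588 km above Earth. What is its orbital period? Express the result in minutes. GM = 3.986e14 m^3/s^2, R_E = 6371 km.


r = 9599.5880 km = 9.599588e+06 m
T = 2*pi*sqrt(r^3/mu) = 2*pi*sqrt(8.846221e+20 / 3.986e14)
T = 9360.3074 s = 156.0051 min

156.0051 minutes


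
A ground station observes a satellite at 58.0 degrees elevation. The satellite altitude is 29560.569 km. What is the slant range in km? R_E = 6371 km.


h = 29560.569 km, el = 58.0 deg
d = -R_E*sin(el) + sqrt((R_E*sin(el))^2 + 2*R_E*h + h^2)
d = -6371.0000*sin(1.0123) + sqrt((6371.0000*0.8480481)^2 + 2*6371.0000*29560.569 + 29560.569^2)
d = 30369.6937 km

30369.6937 km


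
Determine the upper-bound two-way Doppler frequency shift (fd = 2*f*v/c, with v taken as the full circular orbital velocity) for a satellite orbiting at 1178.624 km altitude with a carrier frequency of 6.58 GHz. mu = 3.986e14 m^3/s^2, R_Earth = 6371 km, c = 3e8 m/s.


r = 7.549624e+06 m
v = sqrt(mu/r) = 7266.1772 m/s (worst-case radial velocity)
f = 6.58 GHz = 6.58e+09 Hz
fd = 2*f*v/c = 2*6.58e+09*7266.1772/3.0e+08
fd = 318742.9740 Hz

318742.9740 Hz


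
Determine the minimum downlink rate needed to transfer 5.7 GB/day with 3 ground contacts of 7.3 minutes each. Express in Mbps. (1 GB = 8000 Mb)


total contact time = 3 * 7.3 * 60 = 1314.0000 s
data = 5.7 GB = 45600.0000 Mb
rate = 45600.0000 / 1314.0000 = 34.7032 Mbps

34.7032 Mbps


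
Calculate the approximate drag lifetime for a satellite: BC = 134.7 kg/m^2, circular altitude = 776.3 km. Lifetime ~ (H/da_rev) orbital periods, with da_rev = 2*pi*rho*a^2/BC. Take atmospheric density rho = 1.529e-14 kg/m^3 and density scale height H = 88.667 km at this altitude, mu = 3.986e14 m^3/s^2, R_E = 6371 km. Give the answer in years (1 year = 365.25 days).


a = R_E + alt = 7147.3000 km = 7.1473e+06 m
da_rev = 2*pi*rho*a^2/BC = 2*pi*1.529e-14*(7.1473e+06)^2/134.7 = 0.0364337422 m per revolution
N = H/da_rev = 88667.0000 m / 0.0364337422 m = 2.4336506e+06 revolutions
P = 2*pi*sqrt(a^3/mu) = 6013.4574 s
lifetime = N*P = 2.4336506e+06 * 6013.4574 = 1.4634654e+10 s = 169382.5745 days
years = 169382.5745 / 365.25 = 463.7442 years

463.7442 years


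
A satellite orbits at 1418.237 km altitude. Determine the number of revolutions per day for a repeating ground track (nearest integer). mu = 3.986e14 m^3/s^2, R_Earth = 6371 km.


r = 7.789237e+06 m
T = 2*pi*sqrt(r^3/mu) = 6841.5357 s = 114.0256 min
revs/day = 1440 / 114.0256 = 12.6287
Rounded: 13 revolutions per day

13 revolutions per day


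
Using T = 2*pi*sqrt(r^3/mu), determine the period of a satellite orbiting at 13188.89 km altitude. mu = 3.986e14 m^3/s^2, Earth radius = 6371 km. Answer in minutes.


r = 19559.8900 km = 1.955989e+07 m
T = 2*pi*sqrt(r^3/mu) = 2*pi*sqrt(7.4834046e+21 / 3.986e14)
T = 27224.5577 s = 453.7426 min

453.7426 minutes


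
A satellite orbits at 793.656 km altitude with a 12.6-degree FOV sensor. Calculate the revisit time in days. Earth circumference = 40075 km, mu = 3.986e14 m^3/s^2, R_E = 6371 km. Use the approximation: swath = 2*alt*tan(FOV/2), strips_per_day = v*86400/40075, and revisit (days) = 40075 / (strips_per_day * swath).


swath = 2*793.656*tan(0.1099557) = 175.2409 km
v = sqrt(mu/r) = 7458.8346 m/s = 7.4588 km/s
strips/day = v*86400/40075 = 7.4588*86400/40075 = 16.0809
coverage/day = strips * swath = 16.0809 * 175.2409 = 2818.0364 km
revisit = 40075 / 2818.0364 = 14.2209 days

14.2209 days


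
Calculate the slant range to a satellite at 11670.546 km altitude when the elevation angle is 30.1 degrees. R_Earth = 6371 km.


h = 11670.546 km, el = 30.1 deg
d = -R_E*sin(el) + sqrt((R_E*sin(el))^2 + 2*R_E*h + h^2)
d = -6371.0000*sin(0.5253441) + sqrt((6371.0000*0.5015107)^2 + 2*6371.0000*11670.546 + 11670.546^2)
d = 13983.8321 km

13983.8321 km


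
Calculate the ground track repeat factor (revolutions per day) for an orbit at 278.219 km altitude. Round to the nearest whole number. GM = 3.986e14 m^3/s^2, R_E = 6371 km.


r = 6.649219e+06 m
T = 2*pi*sqrt(r^3/mu) = 5395.9408 s = 89.9323 min
revs/day = 1440 / 89.9323 = 16.0120
Rounded: 16 revolutions per day

16 revolutions per day


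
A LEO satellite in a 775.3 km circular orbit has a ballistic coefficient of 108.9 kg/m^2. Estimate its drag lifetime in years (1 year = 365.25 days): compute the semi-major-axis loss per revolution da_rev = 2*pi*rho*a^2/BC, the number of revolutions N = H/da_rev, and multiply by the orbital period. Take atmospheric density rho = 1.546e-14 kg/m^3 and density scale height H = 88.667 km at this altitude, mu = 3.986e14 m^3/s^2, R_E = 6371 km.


a = R_E + alt = 7146.3000 km = 7.1463e+06 m
da_rev = 2*pi*rho*a^2/BC = 2*pi*1.546e-14*(7.1463e+06)^2/108.9 = 0.0455537324 m per revolution
N = H/da_rev = 88667.0000 m / 0.0455537324 m = 1.9464267e+06 revolutions
P = 2*pi*sqrt(a^3/mu) = 6012.1954 s
lifetime = N*P = 1.9464267e+06 * 6012.1954 = 1.1702298e+10 s = 135443.2584 days
years = 135443.2584 / 365.25 = 370.8234 years

370.8234 years


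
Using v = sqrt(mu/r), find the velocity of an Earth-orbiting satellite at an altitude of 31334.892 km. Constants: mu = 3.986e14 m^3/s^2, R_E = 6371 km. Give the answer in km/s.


r = R_E + alt = 6371.0 + 31334.892 = 37705.8920 km = 3.7705892e+07 m
v = sqrt(mu/r) = sqrt(3.986e14 / 3.7705892e+07) = 3251.3524 m/s = 3.2514 km/s

3.2514 km/s


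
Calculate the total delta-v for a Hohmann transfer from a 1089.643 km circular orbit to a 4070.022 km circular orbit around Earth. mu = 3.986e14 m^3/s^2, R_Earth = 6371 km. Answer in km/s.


r1 = 7460.6430 km = 7.460643e+06 m
r2 = 10441.0220 km = 1.0441022e+07 m
dv1 = sqrt(mu/r1)*(sqrt(2*r2/(r1+r2)) - 1) = 585.0418 m/s
dv2 = sqrt(mu/r2)*(1 - sqrt(2*r1/(r1+r2))) = 537.7335 m/s
total dv = |dv1| + |dv2| = 585.0418 + 537.7335 = 1122.7753 m/s = 1.1228 km/s

1.1228 km/s


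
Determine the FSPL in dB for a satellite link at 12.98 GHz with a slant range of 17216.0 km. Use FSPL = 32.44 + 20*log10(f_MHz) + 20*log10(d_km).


f = 12.98 GHz = 12980.0000 MHz
d = 17216.0 km
FSPL = 32.44 + 20*log10(12980.0000) + 20*log10(17216.0)
FSPL = 32.44 + 82.2655 + 84.7186
FSPL = 199.4241 dB

199.4241 dB


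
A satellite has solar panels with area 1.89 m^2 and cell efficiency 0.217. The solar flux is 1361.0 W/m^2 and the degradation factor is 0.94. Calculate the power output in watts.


P = area * eta * S * degradation
P = 1.89 * 0.217 * 1361.0 * 0.94
P = 524.6957 W

524.6957 W


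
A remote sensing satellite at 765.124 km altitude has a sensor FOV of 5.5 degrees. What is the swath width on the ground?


FOV = 5.5 deg = 0.09599311 rad
swath = 2 * alt * tan(FOV/2) = 2 * 765.124 * tan(0.04799655)
swath = 2 * 765.124 * 0.04803344
swath = 73.5031 km

73.5031 km


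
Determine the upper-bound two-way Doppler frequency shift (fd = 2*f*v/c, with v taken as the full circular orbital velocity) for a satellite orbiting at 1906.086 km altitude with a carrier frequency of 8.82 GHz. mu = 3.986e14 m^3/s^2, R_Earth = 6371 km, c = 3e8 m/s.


r = 8.277086e+06 m
v = sqrt(mu/r) = 6939.5277 m/s (worst-case radial velocity)
f = 8.82 GHz = 8.82e+09 Hz
fd = 2*f*v/c = 2*8.82e+09*6939.5277/3.0e+08
fd = 408044.2285 Hz

408044.2285 Hz
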